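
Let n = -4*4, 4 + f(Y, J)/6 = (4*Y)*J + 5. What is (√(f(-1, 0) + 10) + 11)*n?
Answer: -240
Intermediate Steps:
f(Y, J) = 6 + 24*J*Y (f(Y, J) = -24 + 6*((4*Y)*J + 5) = -24 + 6*(4*J*Y + 5) = -24 + 6*(5 + 4*J*Y) = -24 + (30 + 24*J*Y) = 6 + 24*J*Y)
n = -16
(√(f(-1, 0) + 10) + 11)*n = (√((6 + 24*0*(-1)) + 10) + 11)*(-16) = (√((6 + 0) + 10) + 11)*(-16) = (√(6 + 10) + 11)*(-16) = (√16 + 11)*(-16) = (4 + 11)*(-16) = 15*(-16) = -240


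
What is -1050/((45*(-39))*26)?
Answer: 35/1521 ≈ 0.023011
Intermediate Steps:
-1050/((45*(-39))*26) = -1050/((-1755*26)) = -1050/(-45630) = -1050*(-1/45630) = 35/1521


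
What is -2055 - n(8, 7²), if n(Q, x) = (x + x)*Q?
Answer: -2839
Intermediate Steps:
n(Q, x) = 2*Q*x (n(Q, x) = (2*x)*Q = 2*Q*x)
-2055 - n(8, 7²) = -2055 - 2*8*7² = -2055 - 2*8*49 = -2055 - 1*784 = -2055 - 784 = -2839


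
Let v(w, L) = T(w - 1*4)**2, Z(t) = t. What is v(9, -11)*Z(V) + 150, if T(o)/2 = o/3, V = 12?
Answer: 850/3 ≈ 283.33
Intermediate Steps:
T(o) = 2*o/3 (T(o) = 2*(o/3) = 2*o/3)
v(w, L) = (-8/3 + 2*w/3)**2 (v(w, L) = (2*(w - 1*4)/3)**2 = (2*(w - 4)/3)**2 = (2*(-4 + w)/3)**2 = (-8/3 + 2*w/3)**2)
v(9, -11)*Z(V) + 150 = (4*(-4 + 9)**2/9)*12 + 150 = ((4/9)*5**2)*12 + 150 = ((4/9)*25)*12 + 150 = (100/9)*12 + 150 = 400/3 + 150 = 850/3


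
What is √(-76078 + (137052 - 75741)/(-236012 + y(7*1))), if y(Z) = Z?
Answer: I*√4237434303684505/236005 ≈ 275.82*I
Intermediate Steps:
√(-76078 + (137052 - 75741)/(-236012 + y(7*1))) = √(-76078 + (137052 - 75741)/(-236012 + 7*1)) = √(-76078 + 61311/(-236012 + 7)) = √(-76078 + 61311/(-236005)) = √(-76078 + 61311*(-1/236005)) = √(-76078 - 61311/236005) = √(-17954849701/236005) = I*√4237434303684505/236005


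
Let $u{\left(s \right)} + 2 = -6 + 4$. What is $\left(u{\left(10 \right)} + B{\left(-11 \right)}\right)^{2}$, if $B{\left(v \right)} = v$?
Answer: $225$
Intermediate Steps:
$u{\left(s \right)} = -4$ ($u{\left(s \right)} = -2 + \left(-6 + 4\right) = -2 - 2 = -4$)
$\left(u{\left(10 \right)} + B{\left(-11 \right)}\right)^{2} = \left(-4 - 11\right)^{2} = \left(-15\right)^{2} = 225$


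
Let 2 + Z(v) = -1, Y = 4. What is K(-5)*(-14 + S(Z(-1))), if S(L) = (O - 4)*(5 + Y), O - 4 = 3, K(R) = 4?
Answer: 52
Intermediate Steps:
Z(v) = -3 (Z(v) = -2 - 1 = -3)
O = 7 (O = 4 + 3 = 7)
S(L) = 27 (S(L) = (7 - 4)*(5 + 4) = 3*9 = 27)
K(-5)*(-14 + S(Z(-1))) = 4*(-14 + 27) = 4*13 = 52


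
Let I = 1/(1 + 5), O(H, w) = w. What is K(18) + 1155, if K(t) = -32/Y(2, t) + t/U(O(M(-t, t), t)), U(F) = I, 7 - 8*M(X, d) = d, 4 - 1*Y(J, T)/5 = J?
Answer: 6299/5 ≈ 1259.8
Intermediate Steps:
Y(J, T) = 20 - 5*J
M(X, d) = 7/8 - d/8
I = ⅙ (I = 1/6 = ⅙ ≈ 0.16667)
U(F) = ⅙
K(t) = -16/5 + 6*t (K(t) = -32/(20 - 5*2) + t/(⅙) = -32/(20 - 10) + t*6 = -32/10 + 6*t = -32*⅒ + 6*t = -16/5 + 6*t)
K(18) + 1155 = (-16/5 + 6*18) + 1155 = (-16/5 + 108) + 1155 = 524/5 + 1155 = 6299/5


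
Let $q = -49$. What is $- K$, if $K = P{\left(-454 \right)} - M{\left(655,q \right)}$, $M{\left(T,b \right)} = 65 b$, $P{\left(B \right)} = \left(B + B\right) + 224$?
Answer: $-2501$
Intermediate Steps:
$P{\left(B \right)} = 224 + 2 B$ ($P{\left(B \right)} = 2 B + 224 = 224 + 2 B$)
$K = 2501$ ($K = \left(224 + 2 \left(-454\right)\right) - 65 \left(-49\right) = \left(224 - 908\right) - -3185 = -684 + 3185 = 2501$)
$- K = \left(-1\right) 2501 = -2501$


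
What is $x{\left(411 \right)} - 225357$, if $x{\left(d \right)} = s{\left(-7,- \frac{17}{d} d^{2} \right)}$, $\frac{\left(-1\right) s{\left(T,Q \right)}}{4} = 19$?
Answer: $-225433$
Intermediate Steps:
$s{\left(T,Q \right)} = -76$ ($s{\left(T,Q \right)} = \left(-4\right) 19 = -76$)
$x{\left(d \right)} = -76$
$x{\left(411 \right)} - 225357 = -76 - 225357 = -225433$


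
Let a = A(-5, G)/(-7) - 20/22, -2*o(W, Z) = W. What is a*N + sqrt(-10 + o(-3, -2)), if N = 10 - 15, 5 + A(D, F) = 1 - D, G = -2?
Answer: 405/77 + I*sqrt(34)/2 ≈ 5.2597 + 2.9155*I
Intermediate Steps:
o(W, Z) = -W/2
A(D, F) = -4 - D (A(D, F) = -5 + (1 - D) = -4 - D)
N = -5
a = -81/77 (a = (-4 - 1*(-5))/(-7) - 20/22 = (-4 + 5)*(-1/7) - 20*1/22 = 1*(-1/7) - 10/11 = -1/7 - 10/11 = -81/77 ≈ -1.0519)
a*N + sqrt(-10 + o(-3, -2)) = -81/77*(-5) + sqrt(-10 - 1/2*(-3)) = 405/77 + sqrt(-10 + 3/2) = 405/77 + sqrt(-17/2) = 405/77 + I*sqrt(34)/2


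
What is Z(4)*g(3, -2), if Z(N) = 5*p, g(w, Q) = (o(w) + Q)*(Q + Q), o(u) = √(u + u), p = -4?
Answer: -160 + 80*√6 ≈ 35.959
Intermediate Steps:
o(u) = √2*√u (o(u) = √(2*u) = √2*√u)
g(w, Q) = 2*Q*(Q + √2*√w) (g(w, Q) = (√2*√w + Q)*(Q + Q) = (Q + √2*√w)*(2*Q) = 2*Q*(Q + √2*√w))
Z(N) = -20 (Z(N) = 5*(-4) = -20)
Z(4)*g(3, -2) = -40*(-2)*(-2 + √2*√3) = -40*(-2)*(-2 + √6) = -20*(8 - 4*√6) = -160 + 80*√6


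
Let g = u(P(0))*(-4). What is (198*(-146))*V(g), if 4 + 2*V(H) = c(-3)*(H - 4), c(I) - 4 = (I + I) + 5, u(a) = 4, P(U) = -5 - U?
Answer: 925056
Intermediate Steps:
c(I) = 9 + 2*I (c(I) = 4 + ((I + I) + 5) = 4 + (2*I + 5) = 4 + (5 + 2*I) = 9 + 2*I)
g = -16 (g = 4*(-4) = -16)
V(H) = -8 + 3*H/2 (V(H) = -2 + ((9 + 2*(-3))*(H - 4))/2 = -2 + ((9 - 6)*(-4 + H))/2 = -2 + (3*(-4 + H))/2 = -2 + (-12 + 3*H)/2 = -2 + (-6 + 3*H/2) = -8 + 3*H/2)
(198*(-146))*V(g) = (198*(-146))*(-8 + (3/2)*(-16)) = -28908*(-8 - 24) = -28908*(-32) = 925056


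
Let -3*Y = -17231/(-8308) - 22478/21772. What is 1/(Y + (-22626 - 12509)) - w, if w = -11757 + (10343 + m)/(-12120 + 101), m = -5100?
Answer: 32074655280468693234/2728031412770933 ≈ 11757.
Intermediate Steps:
Y = -15700509/45220444 (Y = -(-17231/(-8308) - 22478/21772)/3 = -(-17231*(-1/8308) - 22478*1/21772)/3 = -(17231/8308 - 11239/10886)/3 = -1/3*47101527/45220444 = -15700509/45220444 ≈ -0.34720)
w = -20187518/1717 (w = -11757 + (10343 - 5100)/(-12120 + 101) = -11757 + 5243/(-12019) = -11757 + 5243*(-1/12019) = -11757 - 749/1717 = -20187518/1717 ≈ -11757.)
1/(Y + (-22626 - 12509)) - w = 1/(-15700509/45220444 + (-22626 - 12509)) - 1*(-20187518/1717) = 1/(-15700509/45220444 - 35135) + 20187518/1717 = 1/(-1588836000449/45220444) + 20187518/1717 = -45220444/1588836000449 + 20187518/1717 = 32074655280468693234/2728031412770933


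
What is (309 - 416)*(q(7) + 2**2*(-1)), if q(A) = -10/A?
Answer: 4066/7 ≈ 580.86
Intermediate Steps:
(309 - 416)*(q(7) + 2**2*(-1)) = (309 - 416)*(-10/7 + 2**2*(-1)) = -107*(-10*1/7 + 4*(-1)) = -107*(-10/7 - 4) = -107*(-38/7) = 4066/7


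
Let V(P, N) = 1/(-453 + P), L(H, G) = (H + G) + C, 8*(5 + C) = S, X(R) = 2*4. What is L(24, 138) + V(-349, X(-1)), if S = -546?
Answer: 142353/1604 ≈ 88.749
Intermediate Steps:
X(R) = 8
C = -293/4 (C = -5 + (⅛)*(-546) = -5 - 273/4 = -293/4 ≈ -73.250)
L(H, G) = -293/4 + G + H (L(H, G) = (H + G) - 293/4 = (G + H) - 293/4 = -293/4 + G + H)
L(24, 138) + V(-349, X(-1)) = (-293/4 + 138 + 24) + 1/(-453 - 349) = 355/4 + 1/(-802) = 355/4 - 1/802 = 142353/1604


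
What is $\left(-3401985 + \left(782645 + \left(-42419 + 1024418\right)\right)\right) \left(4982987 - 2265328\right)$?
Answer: $-4449734504719$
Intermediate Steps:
$\left(-3401985 + \left(782645 + \left(-42419 + 1024418\right)\right)\right) \left(4982987 - 2265328\right) = \left(-3401985 + \left(782645 + 981999\right)\right) 2717659 = \left(-3401985 + 1764644\right) 2717659 = \left(-1637341\right) 2717659 = -4449734504719$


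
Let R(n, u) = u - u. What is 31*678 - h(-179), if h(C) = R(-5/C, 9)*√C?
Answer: 21018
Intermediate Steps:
R(n, u) = 0
h(C) = 0 (h(C) = 0*√C = 0)
31*678 - h(-179) = 31*678 - 1*0 = 21018 + 0 = 21018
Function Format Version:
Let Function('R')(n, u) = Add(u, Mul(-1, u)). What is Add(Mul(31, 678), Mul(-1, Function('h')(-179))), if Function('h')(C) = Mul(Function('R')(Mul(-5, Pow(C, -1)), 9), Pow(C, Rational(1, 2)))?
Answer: 21018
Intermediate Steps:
Function('R')(n, u) = 0
Function('h')(C) = 0 (Function('h')(C) = Mul(0, Pow(C, Rational(1, 2))) = 0)
Add(Mul(31, 678), Mul(-1, Function('h')(-179))) = Add(Mul(31, 678), Mul(-1, 0)) = Add(21018, 0) = 21018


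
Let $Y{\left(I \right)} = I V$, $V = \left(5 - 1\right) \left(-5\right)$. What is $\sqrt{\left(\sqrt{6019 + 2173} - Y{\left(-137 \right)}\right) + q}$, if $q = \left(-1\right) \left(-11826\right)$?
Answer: $\sqrt{9086 + 64 \sqrt{2}} \approx 95.794$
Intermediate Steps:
$V = -20$ ($V = 4 \left(-5\right) = -20$)
$q = 11826$
$Y{\left(I \right)} = - 20 I$ ($Y{\left(I \right)} = I \left(-20\right) = - 20 I$)
$\sqrt{\left(\sqrt{6019 + 2173} - Y{\left(-137 \right)}\right) + q} = \sqrt{\left(\sqrt{6019 + 2173} - \left(-20\right) \left(-137\right)\right) + 11826} = \sqrt{\left(\sqrt{8192} - 2740\right) + 11826} = \sqrt{\left(64 \sqrt{2} - 2740\right) + 11826} = \sqrt{\left(-2740 + 64 \sqrt{2}\right) + 11826} = \sqrt{9086 + 64 \sqrt{2}}$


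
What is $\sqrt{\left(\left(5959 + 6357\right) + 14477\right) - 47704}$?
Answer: $i \sqrt{20911} \approx 144.61 i$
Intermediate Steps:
$\sqrt{\left(\left(5959 + 6357\right) + 14477\right) - 47704} = \sqrt{\left(12316 + 14477\right) - 47704} = \sqrt{26793 - 47704} = \sqrt{-20911} = i \sqrt{20911}$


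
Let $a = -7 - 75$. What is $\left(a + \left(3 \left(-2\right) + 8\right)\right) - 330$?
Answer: $-410$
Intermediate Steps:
$a = -82$ ($a = -7 - 75 = -82$)
$\left(a + \left(3 \left(-2\right) + 8\right)\right) - 330 = \left(-82 + \left(3 \left(-2\right) + 8\right)\right) - 330 = \left(-82 + \left(-6 + 8\right)\right) - 330 = \left(-82 + 2\right) - 330 = -80 - 330 = -410$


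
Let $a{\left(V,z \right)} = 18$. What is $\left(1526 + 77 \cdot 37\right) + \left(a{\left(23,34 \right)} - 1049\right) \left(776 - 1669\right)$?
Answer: $925058$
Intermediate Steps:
$\left(1526 + 77 \cdot 37\right) + \left(a{\left(23,34 \right)} - 1049\right) \left(776 - 1669\right) = \left(1526 + 77 \cdot 37\right) + \left(18 - 1049\right) \left(776 - 1669\right) = \left(1526 + 2849\right) - -920683 = 4375 + 920683 = 925058$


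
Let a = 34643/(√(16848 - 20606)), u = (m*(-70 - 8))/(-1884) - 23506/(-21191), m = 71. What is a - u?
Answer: -26940177/6653974 - 34643*I*√3758/3758 ≈ -4.0487 - 565.12*I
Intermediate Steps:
u = 26940177/6653974 (u = (71*(-70 - 8))/(-1884) - 23506/(-21191) = (71*(-78))*(-1/1884) - 23506*(-1/21191) = -5538*(-1/1884) + 23506/21191 = 923/314 + 23506/21191 = 26940177/6653974 ≈ 4.0487)
a = -34643*I*√3758/3758 (a = 34643/(√(-3758)) = 34643/((I*√3758)) = 34643*(-I*√3758/3758) = -34643*I*√3758/3758 ≈ -565.12*I)
a - u = -34643*I*√3758/3758 - 1*26940177/6653974 = -34643*I*√3758/3758 - 26940177/6653974 = -26940177/6653974 - 34643*I*√3758/3758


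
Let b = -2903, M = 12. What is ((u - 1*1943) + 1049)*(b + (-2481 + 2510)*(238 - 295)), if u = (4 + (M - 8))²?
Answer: 3781480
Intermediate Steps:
u = 64 (u = (4 + (12 - 8))² = (4 + 4)² = 8² = 64)
((u - 1*1943) + 1049)*(b + (-2481 + 2510)*(238 - 295)) = ((64 - 1*1943) + 1049)*(-2903 + (-2481 + 2510)*(238 - 295)) = ((64 - 1943) + 1049)*(-2903 + 29*(-57)) = (-1879 + 1049)*(-2903 - 1653) = -830*(-4556) = 3781480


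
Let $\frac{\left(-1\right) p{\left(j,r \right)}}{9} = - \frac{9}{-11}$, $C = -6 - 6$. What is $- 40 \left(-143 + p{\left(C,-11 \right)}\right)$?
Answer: $\frac{66160}{11} \approx 6014.5$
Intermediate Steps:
$C = -12$ ($C = -6 - 6 = -12$)
$p{\left(j,r \right)} = - \frac{81}{11}$ ($p{\left(j,r \right)} = - 9 \left(- \frac{9}{-11}\right) = - 9 \left(\left(-9\right) \left(- \frac{1}{11}\right)\right) = \left(-9\right) \frac{9}{11} = - \frac{81}{11}$)
$- 40 \left(-143 + p{\left(C,-11 \right)}\right) = - 40 \left(-143 - \frac{81}{11}\right) = \left(-40\right) \left(- \frac{1654}{11}\right) = \frac{66160}{11}$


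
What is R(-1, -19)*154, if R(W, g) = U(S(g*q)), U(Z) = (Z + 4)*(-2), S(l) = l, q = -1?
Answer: -7084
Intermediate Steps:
U(Z) = -8 - 2*Z (U(Z) = (4 + Z)*(-2) = -8 - 2*Z)
R(W, g) = -8 + 2*g (R(W, g) = -8 - 2*g*(-1) = -8 - (-2)*g = -8 + 2*g)
R(-1, -19)*154 = (-8 + 2*(-19))*154 = (-8 - 38)*154 = -46*154 = -7084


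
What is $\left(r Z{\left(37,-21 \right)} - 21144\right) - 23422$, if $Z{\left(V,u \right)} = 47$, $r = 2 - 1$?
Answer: $-44519$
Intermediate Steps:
$r = 1$ ($r = 2 - 1 = 1$)
$\left(r Z{\left(37,-21 \right)} - 21144\right) - 23422 = \left(1 \cdot 47 - 21144\right) - 23422 = \left(47 - 21144\right) - 23422 = -21097 - 23422 = -44519$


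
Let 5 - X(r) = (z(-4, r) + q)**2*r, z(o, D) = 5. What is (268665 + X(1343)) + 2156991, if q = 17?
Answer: 1775649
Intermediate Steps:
X(r) = 5 - 484*r (X(r) = 5 - (5 + 17)**2*r = 5 - 22**2*r = 5 - 484*r)
(268665 + X(1343)) + 2156991 = (268665 + (5 - 484*1343)) + 2156991 = (268665 + (5 - 650012)) + 2156991 = (268665 - 650007) + 2156991 = -381342 + 2156991 = 1775649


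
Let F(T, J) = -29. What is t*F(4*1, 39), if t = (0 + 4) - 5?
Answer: 29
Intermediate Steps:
t = -1 (t = 4 - 5 = -1)
t*F(4*1, 39) = -1*(-29) = 29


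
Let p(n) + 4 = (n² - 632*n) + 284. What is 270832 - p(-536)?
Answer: -355496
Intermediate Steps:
p(n) = 280 + n² - 632*n (p(n) = -4 + ((n² - 632*n) + 284) = -4 + (284 + n² - 632*n) = 280 + n² - 632*n)
270832 - p(-536) = 270832 - (280 + (-536)² - 632*(-536)) = 270832 - (280 + 287296 + 338752) = 270832 - 1*626328 = 270832 - 626328 = -355496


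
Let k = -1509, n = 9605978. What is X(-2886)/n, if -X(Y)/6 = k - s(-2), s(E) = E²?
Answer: 4539/4802989 ≈ 0.00094504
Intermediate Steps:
X(Y) = 9078 (X(Y) = -6*(-1509 - 1*(-2)²) = -6*(-1509 - 1*4) = -6*(-1509 - 4) = -6*(-1513) = 9078)
X(-2886)/n = 9078/9605978 = 9078*(1/9605978) = 4539/4802989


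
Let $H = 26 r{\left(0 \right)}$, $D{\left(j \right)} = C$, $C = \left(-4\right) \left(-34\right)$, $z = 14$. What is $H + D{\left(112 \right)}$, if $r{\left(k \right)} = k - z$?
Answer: $-228$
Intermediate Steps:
$r{\left(k \right)} = -14 + k$ ($r{\left(k \right)} = k - 14 = -14 + k$)
$C = 136$
$D{\left(j \right)} = 136$
$H = -364$ ($H = 26 \left(-14 + 0\right) = 26 \left(-14\right) = -364$)
$H + D{\left(112 \right)} = -364 + 136 = -228$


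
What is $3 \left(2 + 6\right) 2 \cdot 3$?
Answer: $144$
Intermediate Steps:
$3 \left(2 + 6\right) 2 \cdot 3 = 3 \cdot 8 \cdot 2 \cdot 3 = 3 \cdot 16 \cdot 3 = 48 \cdot 3 = 144$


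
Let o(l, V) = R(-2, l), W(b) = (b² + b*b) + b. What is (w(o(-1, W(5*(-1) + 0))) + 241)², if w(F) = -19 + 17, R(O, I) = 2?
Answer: 57121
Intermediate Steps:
W(b) = b + 2*b² (W(b) = (b² + b²) + b = 2*b² + b = b + 2*b²)
o(l, V) = 2
w(F) = -2
(w(o(-1, W(5*(-1) + 0))) + 241)² = (-2 + 241)² = 239² = 57121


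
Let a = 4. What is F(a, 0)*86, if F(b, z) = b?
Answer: 344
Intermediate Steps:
F(a, 0)*86 = 4*86 = 344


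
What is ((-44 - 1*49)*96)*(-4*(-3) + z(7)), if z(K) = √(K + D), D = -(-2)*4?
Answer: -107136 - 8928*√15 ≈ -1.4171e+5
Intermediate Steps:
D = 8 (D = -1*(-8) = 8)
z(K) = √(8 + K) (z(K) = √(K + 8) = √(8 + K))
((-44 - 1*49)*96)*(-4*(-3) + z(7)) = ((-44 - 1*49)*96)*(-4*(-3) + √(8 + 7)) = ((-44 - 49)*96)*(12 + √15) = (-93*96)*(12 + √15) = -8928*(12 + √15) = -107136 - 8928*√15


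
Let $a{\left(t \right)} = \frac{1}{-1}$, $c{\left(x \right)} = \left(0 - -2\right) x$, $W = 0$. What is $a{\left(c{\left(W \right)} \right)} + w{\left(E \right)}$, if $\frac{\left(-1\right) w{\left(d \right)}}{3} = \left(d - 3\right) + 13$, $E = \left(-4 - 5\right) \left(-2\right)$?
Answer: $-85$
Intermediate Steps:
$E = 18$ ($E = \left(-9\right) \left(-2\right) = 18$)
$c{\left(x \right)} = 2 x$ ($c{\left(x \right)} = \left(0 + 2\right) x = 2 x$)
$w{\left(d \right)} = -30 - 3 d$ ($w{\left(d \right)} = - 3 \left(\left(d - 3\right) + 13\right) = - 3 \left(\left(-3 + d\right) + 13\right) = - 3 \left(10 + d\right) = -30 - 3 d$)
$a{\left(t \right)} = -1$
$a{\left(c{\left(W \right)} \right)} + w{\left(E \right)} = -1 - 84 = -85$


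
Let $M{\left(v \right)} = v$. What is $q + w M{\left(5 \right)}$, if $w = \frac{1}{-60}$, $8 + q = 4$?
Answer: $- \frac{49}{12} \approx -4.0833$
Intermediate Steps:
$q = -4$ ($q = -8 + 4 = -4$)
$w = - \frac{1}{60} \approx -0.016667$
$q + w M{\left(5 \right)} = -4 - \frac{1}{12} = - \frac{49}{12}$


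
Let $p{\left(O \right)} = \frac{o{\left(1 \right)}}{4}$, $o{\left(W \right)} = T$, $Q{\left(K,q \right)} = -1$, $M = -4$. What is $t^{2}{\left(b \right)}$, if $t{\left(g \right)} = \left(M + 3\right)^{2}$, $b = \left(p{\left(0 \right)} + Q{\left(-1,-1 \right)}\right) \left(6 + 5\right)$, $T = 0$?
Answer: $1$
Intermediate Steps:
$o{\left(W \right)} = 0$
$p{\left(O \right)} = 0$ ($p{\left(O \right)} = \frac{0}{4} = 0 \cdot \frac{1}{4} = 0$)
$b = -11$ ($b = \left(0 - 1\right) \left(6 + 5\right) = \left(-1\right) 11 = -11$)
$t{\left(g \right)} = 1$ ($t{\left(g \right)} = \left(-4 + 3\right)^{2} = \left(-1\right)^{2} = 1$)
$t^{2}{\left(b \right)} = 1^{2} = 1$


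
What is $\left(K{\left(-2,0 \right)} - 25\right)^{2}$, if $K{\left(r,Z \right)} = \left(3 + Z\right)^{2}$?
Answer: $256$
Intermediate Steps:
$\left(K{\left(-2,0 \right)} - 25\right)^{2} = \left(\left(3 + 0\right)^{2} - 25\right)^{2} = \left(3^{2} - 25\right)^{2} = \left(9 - 25\right)^{2} = \left(-16\right)^{2} = 256$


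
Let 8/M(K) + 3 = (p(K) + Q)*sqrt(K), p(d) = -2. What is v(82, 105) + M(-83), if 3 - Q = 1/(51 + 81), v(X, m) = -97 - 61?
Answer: -250244458/1581179 - 138336*I*sqrt(83)/1581179 ≈ -158.26 - 0.79706*I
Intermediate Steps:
v(X, m) = -158
Q = 395/132 (Q = 3 - 1/(51 + 81) = 3 - 1/132 = 395/132 ≈ 2.9924)
M(K) = 8/(-3 + 131*sqrt(K)/132) (M(K) = 8/(-3 + (-2 + 395/132)*sqrt(K)) = 8/(-3 + 131*sqrt(K)/132))
v(82, 105) + M(-83) = -158 + 1056/(-396 + 131*sqrt(-83)) = -158 + 1056/(-396 + 131*(I*sqrt(83))) = -158 + 1056/(-396 + 131*I*sqrt(83))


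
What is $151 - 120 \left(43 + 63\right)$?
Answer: $-12569$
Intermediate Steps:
$151 - 120 \left(43 + 63\right) = 151 - 12720 = -12569$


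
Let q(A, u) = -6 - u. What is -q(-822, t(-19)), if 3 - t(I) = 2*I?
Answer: 47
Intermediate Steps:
t(I) = 3 - 2*I
-q(-822, t(-19)) = -(-6 - (3 - 2*(-19))) = -(-6 - (3 + 38)) = -(-6 - 1*41) = -(-6 - 41) = -1*(-47) = 47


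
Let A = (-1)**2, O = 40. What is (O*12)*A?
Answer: 480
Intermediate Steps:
A = 1
(O*12)*A = (40*12)*1 = 480*1 = 480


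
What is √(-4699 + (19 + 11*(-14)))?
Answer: I*√4834 ≈ 69.527*I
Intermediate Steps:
√(-4699 + (19 + 11*(-14))) = √(-4699 + (19 - 154)) = √(-4699 - 135) = √(-4834) = I*√4834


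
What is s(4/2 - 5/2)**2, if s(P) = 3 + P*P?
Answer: 169/16 ≈ 10.563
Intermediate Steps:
s(P) = 3 + P**2
s(4/2 - 5/2)**2 = (3 + (4/2 - 5/2)**2)**2 = (3 + (4*(1/2) - 5*1/2)**2)**2 = (3 + (2 - 5/2)**2)**2 = (3 + (-1/2)**2)**2 = (3 + 1/4)**2 = (13/4)**2 = 169/16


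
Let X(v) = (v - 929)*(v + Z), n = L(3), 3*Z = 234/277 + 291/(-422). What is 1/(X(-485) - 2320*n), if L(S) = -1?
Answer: 58447/40213689941 ≈ 1.4534e-6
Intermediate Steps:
Z = 6047/116894 (Z = (234/277 + 291/(-422))/3 = (234*(1/277) + 291*(-1/422))/3 = (234/277 - 291/422)/3 = (⅓)*(18141/116894) = 6047/116894 ≈ 0.051731)
n = -1
X(v) = (-929 + v)*(6047/116894 + v) (X(v) = (v - 929)*(v + 6047/116894) = (-929 + v)*(6047/116894 + v))
1/(X(-485) - 2320*n) = 1/((-5617663/116894 + (-485)² - 108588479/116894*(-485)) - 2320*(-1)) = 1/((-5617663/116894 + 235225 + 52665412315/116894) + 2320) = 1/(40078092901/58447 + 2320) = 1/(40213689941/58447) = 58447/40213689941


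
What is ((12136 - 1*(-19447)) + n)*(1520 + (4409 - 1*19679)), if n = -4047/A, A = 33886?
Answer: -7357745250625/16943 ≈ -4.3426e+8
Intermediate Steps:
n = -4047/33886 ≈ -0.11943
((12136 - 1*(-19447)) + n)*(1520 + (4409 - 1*19679)) = ((12136 - 1*(-19447)) - 4047/33886)*(1520 + (4409 - 1*19679)) = ((12136 + 19447) - 4047/33886)*(1520 + (4409 - 19679)) = (31583 - 4047/33886)*(1520 - 15270) = (1070217491/33886)*(-13750) = -7357745250625/16943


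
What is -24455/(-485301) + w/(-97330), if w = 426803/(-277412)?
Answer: 660504598994503/13103374484097960 ≈ 0.050407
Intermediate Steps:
w = -426803/277412 (w = 426803*(-1/277412) = -426803/277412 ≈ -1.5385)
-24455/(-485301) + w/(-97330) = -24455/(-485301) - 426803/277412/(-97330) = -24455*(-1/485301) - 426803/277412*(-1/97330) = 24455/485301 + 426803/27000509960 = 660504598994503/13103374484097960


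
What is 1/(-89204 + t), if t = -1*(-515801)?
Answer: 1/426597 ≈ 2.3441e-6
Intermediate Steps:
t = 515801
1/(-89204 + t) = 1/(-89204 + 515801) = 1/426597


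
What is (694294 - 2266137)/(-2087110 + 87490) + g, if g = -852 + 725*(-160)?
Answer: -1451292077/12420 ≈ -1.1685e+5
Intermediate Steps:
g = -116852 (g = -852 - 116000 = -116852)
(694294 - 2266137)/(-2087110 + 87490) + g = (694294 - 2266137)/(-2087110 + 87490) - 116852 = -1571843/(-1999620) - 116852 = -1571843*(-1/1999620) - 116852 = 9763/12420 - 116852 = -1451292077/12420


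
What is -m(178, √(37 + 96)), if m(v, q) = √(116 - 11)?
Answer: -√105 ≈ -10.247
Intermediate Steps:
m(v, q) = √105
-m(178, √(37 + 96)) = -√105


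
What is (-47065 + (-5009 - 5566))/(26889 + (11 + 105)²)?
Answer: -11528/8069 ≈ -1.4287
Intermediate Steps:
(-47065 + (-5009 - 5566))/(26889 + (11 + 105)²) = (-47065 - 10575)/(26889 + 116²) = -57640/(26889 + 13456) = -57640/40345 = -57640*1/40345 = -11528/8069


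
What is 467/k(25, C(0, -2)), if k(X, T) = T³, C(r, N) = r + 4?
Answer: 467/64 ≈ 7.2969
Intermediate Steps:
C(r, N) = 4 + r
467/k(25, C(0, -2)) = 467/((4 + 0)³) = 467/(4³) = 467/64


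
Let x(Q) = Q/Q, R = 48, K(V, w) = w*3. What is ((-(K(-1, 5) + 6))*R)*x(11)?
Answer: -1008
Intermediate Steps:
K(V, w) = 3*w
x(Q) = 1
((-(K(-1, 5) + 6))*R)*x(11) = (-(3*5 + 6)*48)*1 = (-(15 + 6)*48)*1 = (-1*21*48)*1 = -21*48*1 = -1008*1 = -1008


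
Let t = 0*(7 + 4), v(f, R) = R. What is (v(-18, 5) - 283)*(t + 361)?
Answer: -100358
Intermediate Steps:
t = 0 (t = 0*11 = 0)
(v(-18, 5) - 283)*(t + 361) = (5 - 283)*(0 + 361) = -278*361 = -100358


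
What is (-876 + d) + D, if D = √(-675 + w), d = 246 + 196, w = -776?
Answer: -434 + I*√1451 ≈ -434.0 + 38.092*I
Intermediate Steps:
d = 442
D = I*√1451 (D = √(-675 - 776) = √(-1451) = I*√1451 ≈ 38.092*I)
(-876 + d) + D = (-876 + 442) + I*√1451 = -434 + I*√1451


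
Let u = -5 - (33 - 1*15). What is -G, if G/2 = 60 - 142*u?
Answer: -6652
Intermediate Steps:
u = -23 (u = -5 - (33 - 15) = -5 - 1*18 = -5 - 18 = -23)
G = 6652 (G = 2*(60 - 142*(-23)) = 2*(60 + 3266) = 2*3326 = 6652)
-G = -1*6652 = -6652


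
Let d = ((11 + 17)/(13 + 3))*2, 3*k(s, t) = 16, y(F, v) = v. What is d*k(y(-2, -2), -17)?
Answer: 56/3 ≈ 18.667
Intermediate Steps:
k(s, t) = 16/3 (k(s, t) = (⅓)*16 = 16/3)
d = 7/2 (d = (28/16)*2 = (28*(1/16))*2 = (7/4)*2 = 7/2 ≈ 3.5000)
d*k(y(-2, -2), -17) = (7/2)*(16/3) = 56/3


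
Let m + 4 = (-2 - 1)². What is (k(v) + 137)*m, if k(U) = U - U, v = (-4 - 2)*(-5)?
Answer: 685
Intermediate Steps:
v = 30 (v = -6*(-5) = 30)
m = 5 (m = -4 + (-2 - 1)² = -4 + (-3)² = -4 + 9 = 5)
k(U) = 0
(k(v) + 137)*m = (0 + 137)*5 = 137*5 = 685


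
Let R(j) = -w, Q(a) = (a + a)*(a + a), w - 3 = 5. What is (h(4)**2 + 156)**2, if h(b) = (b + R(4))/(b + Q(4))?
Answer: 2032657225/83521 ≈ 24337.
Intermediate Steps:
w = 8 (w = 3 + 5 = 8)
Q(a) = 4*a**2 (Q(a) = (2*a)*(2*a) = 4*a**2)
R(j) = -8 (R(j) = -1*8 = -8)
h(b) = (-8 + b)/(64 + b) (h(b) = (b - 8)/(b + 4*4**2) = (-8 + b)/(b + 4*16) = (-8 + b)/(b + 64) = (-8 + b)/(64 + b))
(h(4)**2 + 156)**2 = (((-8 + 4)/(64 + 4))**2 + 156)**2 = ((-4/68)**2 + 156)**2 = (((1/68)*(-4))**2 + 156)**2 = ((-1/17)**2 + 156)**2 = (1/289 + 156)**2 = (45085/289)**2 = 2032657225/83521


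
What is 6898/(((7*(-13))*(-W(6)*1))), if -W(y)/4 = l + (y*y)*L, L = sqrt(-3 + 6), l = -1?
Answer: -3449/707434 - 62082*sqrt(3)/353717 ≈ -0.30887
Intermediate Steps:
L = sqrt(3) ≈ 1.7320
W(y) = 4 - 4*sqrt(3)*y**2 (W(y) = -4*(-1 + (y*y)*sqrt(3)) = -4*(-1 + y**2*sqrt(3)) = -4*(-1 + sqrt(3)*y**2) = 4 - 4*sqrt(3)*y**2)
6898/(((7*(-13))*(-W(6)*1))) = 6898/(((7*(-13))*(-(4 - 4*sqrt(3)*6**2)*1))) = 6898/((-91*(-(4 - 4*sqrt(3)*36)))) = 6898/((-91*(-(4 - 144*sqrt(3))))) = 6898/((-91*(-4 + 144*sqrt(3)))) = 6898/(364 - 13104*sqrt(3))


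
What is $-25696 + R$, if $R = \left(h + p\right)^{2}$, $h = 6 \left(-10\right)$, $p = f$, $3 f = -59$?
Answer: $- \frac{174143}{9} \approx -19349.0$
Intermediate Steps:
$f = - \frac{59}{3}$ ($f = \frac{1}{3} \left(-59\right) = - \frac{59}{3} \approx -19.667$)
$p = - \frac{59}{3} \approx -19.667$
$h = -60$
$R = \frac{57121}{9}$ ($R = \left(-60 - \frac{59}{3}\right)^{2} = \left(- \frac{239}{3}\right)^{2} = \frac{57121}{9} \approx 6346.8$)
$-25696 + R = -25696 + \frac{57121}{9} = - \frac{174143}{9}$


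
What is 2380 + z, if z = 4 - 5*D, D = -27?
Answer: 2519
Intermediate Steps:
z = 139 (z = 4 - 5*(-27) = 4 + 135 = 139)
2380 + z = 2380 + 139 = 2519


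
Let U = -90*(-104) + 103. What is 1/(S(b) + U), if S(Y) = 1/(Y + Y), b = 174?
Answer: 348/3293125 ≈ 0.00010567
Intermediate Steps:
S(Y) = 1/(2*Y)
U = 9463 (U = 9360 + 103 = 9463)
1/(S(b) + U) = 1/((½)/174 + 9463) = 1/((½)*(1/174) + 9463) = 1/(1/348 + 9463) = 1/(3293125/348) = 348/3293125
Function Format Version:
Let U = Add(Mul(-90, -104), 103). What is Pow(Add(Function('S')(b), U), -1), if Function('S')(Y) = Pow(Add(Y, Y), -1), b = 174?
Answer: Rational(348, 3293125) ≈ 0.00010567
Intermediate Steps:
Function('S')(Y) = Mul(Rational(1, 2), Pow(Y, -1)) (Function('S')(Y) = Pow(Mul(2, Y), -1) = Mul(Rational(1, 2), Pow(Y, -1)))
U = 9463 (U = Add(9360, 103) = 9463)
Pow(Add(Function('S')(b), U), -1) = Pow(Add(Mul(Rational(1, 2), Pow(174, -1)), 9463), -1) = Pow(Add(Mul(Rational(1, 2), Rational(1, 174)), 9463), -1) = Pow(Add(Rational(1, 348), 9463), -1) = Pow(Rational(3293125, 348), -1) = Rational(348, 3293125)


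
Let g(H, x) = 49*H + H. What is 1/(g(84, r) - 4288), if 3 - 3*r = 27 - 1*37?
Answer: -1/88 ≈ -0.011364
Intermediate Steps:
r = 13/3 (r = 1 - (27 - 1*37)/3 = 1 - (27 - 37)/3 = 1 - ⅓*(-10) = 1 + 10/3 = 13/3 ≈ 4.3333)
g(H, x) = 50*H
1/(g(84, r) - 4288) = 1/(50*84 - 4288) = 1/(4200 - 4288) = 1/(-88) = -1/88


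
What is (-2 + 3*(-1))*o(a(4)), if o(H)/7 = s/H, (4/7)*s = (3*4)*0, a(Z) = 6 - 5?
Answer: 0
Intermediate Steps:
a(Z) = 1
s = 0 (s = 7*((3*4)*0)/4 = 7*(12*0)/4 = (7/4)*0 = 0)
o(H) = 0 (o(H) = 7*(0/H) = 7*0 = 0)
(-2 + 3*(-1))*o(a(4)) = (-2 + 3*(-1))*0 = (-2 - 3)*0 = -5*0 = 0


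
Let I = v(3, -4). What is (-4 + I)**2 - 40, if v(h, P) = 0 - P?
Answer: -40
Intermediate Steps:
v(h, P) = -P
I = 4 (I = -1*(-4) = 4)
(-4 + I)**2 - 40 = (-4 + 4)**2 - 40 = 0**2 - 40 = 0 - 40 = -40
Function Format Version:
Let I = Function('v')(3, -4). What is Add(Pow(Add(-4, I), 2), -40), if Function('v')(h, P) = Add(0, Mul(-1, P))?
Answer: -40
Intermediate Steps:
Function('v')(h, P) = Mul(-1, P)
I = 4 (I = Mul(-1, -4) = 4)
Add(Pow(Add(-4, I), 2), -40) = Add(Pow(Add(-4, 4), 2), -40) = Add(Pow(0, 2), -40) = Add(0, -40) = -40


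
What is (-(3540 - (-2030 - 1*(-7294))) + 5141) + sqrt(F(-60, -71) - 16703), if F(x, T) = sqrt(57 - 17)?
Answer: 6865 + sqrt(-16703 + 2*sqrt(10)) ≈ 6865.0 + 129.22*I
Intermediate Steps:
F(x, T) = 2*sqrt(10) (F(x, T) = sqrt(40) = 2*sqrt(10))
(-(3540 - (-2030 - 1*(-7294))) + 5141) + sqrt(F(-60, -71) - 16703) = (-(3540 - (-2030 - 1*(-7294))) + 5141) + sqrt(2*sqrt(10) - 16703) = (-(3540 - (-2030 + 7294)) + 5141) + sqrt(-16703 + 2*sqrt(10)) = (-(3540 - 1*5264) + 5141) + sqrt(-16703 + 2*sqrt(10)) = (-(3540 - 5264) + 5141) + sqrt(-16703 + 2*sqrt(10)) = (-1*(-1724) + 5141) + sqrt(-16703 + 2*sqrt(10)) = (1724 + 5141) + sqrt(-16703 + 2*sqrt(10)) = 6865 + sqrt(-16703 + 2*sqrt(10))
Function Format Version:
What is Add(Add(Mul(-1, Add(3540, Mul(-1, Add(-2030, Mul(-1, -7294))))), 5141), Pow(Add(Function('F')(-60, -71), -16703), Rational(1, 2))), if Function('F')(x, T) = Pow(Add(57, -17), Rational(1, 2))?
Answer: Add(6865, Pow(Add(-16703, Mul(2, Pow(10, Rational(1, 2)))), Rational(1, 2))) ≈ Add(6865.0, Mul(129.22, I))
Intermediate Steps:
Function('F')(x, T) = Mul(2, Pow(10, Rational(1, 2))) (Function('F')(x, T) = Pow(40, Rational(1, 2)) = Mul(2, Pow(10, Rational(1, 2))))
Add(Add(Mul(-1, Add(3540, Mul(-1, Add(-2030, Mul(-1, -7294))))), 5141), Pow(Add(Function('F')(-60, -71), -16703), Rational(1, 2))) = Add(Add(Mul(-1, Add(3540, Mul(-1, Add(-2030, Mul(-1, -7294))))), 5141), Pow(Add(Mul(2, Pow(10, Rational(1, 2))), -16703), Rational(1, 2))) = Add(Add(Mul(-1, Add(3540, Mul(-1, Add(-2030, 7294)))), 5141), Pow(Add(-16703, Mul(2, Pow(10, Rational(1, 2)))), Rational(1, 2))) = Add(Add(Mul(-1, Add(3540, Mul(-1, 5264))), 5141), Pow(Add(-16703, Mul(2, Pow(10, Rational(1, 2)))), Rational(1, 2))) = Add(Add(Mul(-1, Add(3540, -5264)), 5141), Pow(Add(-16703, Mul(2, Pow(10, Rational(1, 2)))), Rational(1, 2))) = Add(Add(Mul(-1, -1724), 5141), Pow(Add(-16703, Mul(2, Pow(10, Rational(1, 2)))), Rational(1, 2))) = Add(Add(1724, 5141), Pow(Add(-16703, Mul(2, Pow(10, Rational(1, 2)))), Rational(1, 2))) = Add(6865, Pow(Add(-16703, Mul(2, Pow(10, Rational(1, 2)))), Rational(1, 2)))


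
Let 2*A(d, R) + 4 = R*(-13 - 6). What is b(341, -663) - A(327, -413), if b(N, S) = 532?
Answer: -6779/2 ≈ -3389.5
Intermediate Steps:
A(d, R) = -2 - 19*R/2 (A(d, R) = -2 + (R*(-13 - 6))/2 = -2 + (R*(-19))/2 = -2 + (-19*R)/2 = -2 - 19*R/2)
b(341, -663) - A(327, -413) = 532 - (-2 - 19/2*(-413)) = 532 - (-2 + 7847/2) = 532 - 1*7843/2 = 532 - 7843/2 = -6779/2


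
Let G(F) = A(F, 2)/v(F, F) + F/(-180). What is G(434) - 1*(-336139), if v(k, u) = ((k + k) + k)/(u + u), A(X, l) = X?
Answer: 30278333/90 ≈ 3.3643e+5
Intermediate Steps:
v(k, u) = 3*k/(2*u) (v(k, u) = (2*k + k)/((2*u)) = (3*k)*(1/(2*u)) = 3*k/(2*u))
G(F) = 119*F/180 (G(F) = F/((3*F/(2*F))) + F/(-180) = F/(3/2) + F*(-1/180) = F*(2/3) - F/180 = 2*F/3 - F/180 = 119*F/180)
G(434) - 1*(-336139) = (119/180)*434 - 1*(-336139) = 25823/90 + 336139 = 30278333/90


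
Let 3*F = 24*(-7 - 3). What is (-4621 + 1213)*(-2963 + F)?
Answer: 10370544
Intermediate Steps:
F = -80 (F = (24*(-7 - 3))/3 = (24*(-10))/3 = (1/3)*(-240) = -80)
(-4621 + 1213)*(-2963 + F) = (-4621 + 1213)*(-2963 - 80) = -3408*(-3043) = 10370544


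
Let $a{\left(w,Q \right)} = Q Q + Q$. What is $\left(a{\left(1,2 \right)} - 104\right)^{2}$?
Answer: $9604$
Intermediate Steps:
$a{\left(w,Q \right)} = Q + Q^{2}$ ($a{\left(w,Q \right)} = Q^{2} + Q = Q + Q^{2}$)
$\left(a{\left(1,2 \right)} - 104\right)^{2} = \left(2 \left(1 + 2\right) - 104\right)^{2} = \left(2 \cdot 3 - 104\right)^{2} = \left(6 - 104\right)^{2} = \left(-98\right)^{2} = 9604$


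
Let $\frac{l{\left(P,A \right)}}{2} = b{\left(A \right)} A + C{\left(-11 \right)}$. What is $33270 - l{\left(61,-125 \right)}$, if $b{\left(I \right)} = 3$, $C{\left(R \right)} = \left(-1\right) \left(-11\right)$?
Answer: $33998$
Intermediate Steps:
$C{\left(R \right)} = 11$
$l{\left(P,A \right)} = 22 + 6 A$ ($l{\left(P,A \right)} = 2 \left(3 A + 11\right) = 2 \left(11 + 3 A\right) = 22 + 6 A$)
$33270 - l{\left(61,-125 \right)} = 33270 - \left(22 + 6 \left(-125\right)\right) = 33270 - \left(22 - 750\right) = 33270 - -728 = 33270 + 728 = 33998$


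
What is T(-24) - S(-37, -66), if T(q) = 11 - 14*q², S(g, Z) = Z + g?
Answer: -7950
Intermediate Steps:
T(-24) - S(-37, -66) = (11 - 14*(-24)²) - (-66 - 37) = (11 - 14*576) - 1*(-103) = (11 - 8064) + 103 = -8053 + 103 = -7950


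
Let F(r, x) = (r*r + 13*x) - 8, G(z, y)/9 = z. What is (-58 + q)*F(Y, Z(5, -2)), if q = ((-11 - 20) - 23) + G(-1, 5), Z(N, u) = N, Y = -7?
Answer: -12826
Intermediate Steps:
G(z, y) = 9*z
q = -63 (q = ((-11 - 20) - 23) + 9*(-1) = (-31 - 23) - 9 = -54 - 9 = -63)
F(r, x) = -8 + r² + 13*x (F(r, x) = (r² + 13*x) - 8 = -8 + r² + 13*x)
(-58 + q)*F(Y, Z(5, -2)) = (-58 - 63)*(-8 + (-7)² + 13*5) = -121*(-8 + 49 + 65) = -121*106 = -12826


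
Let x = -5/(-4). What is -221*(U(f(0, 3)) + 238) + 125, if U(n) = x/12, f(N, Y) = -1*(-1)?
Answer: -2519809/48 ≈ -52496.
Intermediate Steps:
f(N, Y) = 1
x = 5/4 (x = -5*(-¼) = 5/4 ≈ 1.2500)
U(n) = 5/48 (U(n) = (5/4)/12 = (5/4)*(1/12) = 5/48)
-221*(U(f(0, 3)) + 238) + 125 = -221*(5/48 + 238) + 125 = -221*11429/48 + 125 = -2525809/48 + 125 = -2519809/48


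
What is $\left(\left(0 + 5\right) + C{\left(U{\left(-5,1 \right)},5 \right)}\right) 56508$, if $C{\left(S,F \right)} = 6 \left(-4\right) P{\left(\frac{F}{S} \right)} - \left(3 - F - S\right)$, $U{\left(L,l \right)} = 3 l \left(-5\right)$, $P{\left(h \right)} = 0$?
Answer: $-452064$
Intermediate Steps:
$U{\left(L,l \right)} = - 15 l$
$C{\left(S,F \right)} = -3 + F + S$ ($C{\left(S,F \right)} = 6 \left(-4\right) 0 - \left(3 - F - S\right) = \left(-24\right) 0 - \left(3 - F - S\right) = 0 + \left(-3 + F + S\right) = -3 + F + S$)
$\left(\left(0 + 5\right) + C{\left(U{\left(-5,1 \right)},5 \right)}\right) 56508 = \left(\left(0 + 5\right) - 13\right) 56508 = \left(5 - 13\right) 56508 = \left(-8\right) 56508 = -452064$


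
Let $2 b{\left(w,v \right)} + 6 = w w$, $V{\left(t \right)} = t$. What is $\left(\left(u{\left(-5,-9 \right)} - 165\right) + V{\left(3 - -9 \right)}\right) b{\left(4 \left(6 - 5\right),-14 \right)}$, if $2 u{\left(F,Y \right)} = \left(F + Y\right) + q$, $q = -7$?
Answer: $- \frac{1635}{2} \approx -817.5$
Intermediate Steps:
$u{\left(F,Y \right)} = - \frac{7}{2} + \frac{F}{2} + \frac{Y}{2}$ ($u{\left(F,Y \right)} = \frac{\left(F + Y\right) - 7}{2} = \frac{-7 + F + Y}{2} = - \frac{7}{2} + \frac{F}{2} + \frac{Y}{2}$)
$b{\left(w,v \right)} = -3 + \frac{w^{2}}{2}$ ($b{\left(w,v \right)} = -3 + \frac{w w}{2} = -3 + \frac{w^{2}}{2}$)
$\left(\left(u{\left(-5,-9 \right)} - 165\right) + V{\left(3 - -9 \right)}\right) b{\left(4 \left(6 - 5\right),-14 \right)} = \left(\left(\left(- \frac{7}{2} + \frac{1}{2} \left(-5\right) + \frac{1}{2} \left(-9\right)\right) - 165\right) + \left(3 - -9\right)\right) \left(-3 + \frac{\left(4 \left(6 - 5\right)\right)^{2}}{2}\right) = \left(\left(\left(- \frac{7}{2} - \frac{5}{2} - \frac{9}{2}\right) - 165\right) + \left(3 + 9\right)\right) \left(-3 + \frac{\left(4 \cdot 1\right)^{2}}{2}\right) = \left(\left(- \frac{21}{2} - 165\right) + 12\right) \left(-3 + \frac{4^{2}}{2}\right) = \left(- \frac{351}{2} + 12\right) \left(-3 + \frac{1}{2} \cdot 16\right) = - \frac{327 \left(-3 + 8\right)}{2} = \left(- \frac{327}{2}\right) 5 = - \frac{1635}{2}$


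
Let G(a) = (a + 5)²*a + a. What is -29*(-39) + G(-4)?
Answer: 1123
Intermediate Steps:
G(a) = a + a*(5 + a)² (G(a) = (5 + a)²*a + a = a*(5 + a)² + a = a + a*(5 + a)²)
-29*(-39) + G(-4) = -29*(-39) - 4*(1 + (5 - 4)²) = 1131 - 4*(1 + 1²) = 1131 - 4*(1 + 1) = 1131 - 4*2 = 1131 - 8 = 1123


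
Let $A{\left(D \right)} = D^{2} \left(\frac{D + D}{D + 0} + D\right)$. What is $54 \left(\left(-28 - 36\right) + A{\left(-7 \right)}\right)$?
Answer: $-16686$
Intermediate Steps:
$A{\left(D \right)} = D^{2} \left(2 + D\right)$ ($A{\left(D \right)} = D^{2} \left(\frac{2 D}{D} + D\right) = D^{2} \left(2 + D\right)$)
$54 \left(\left(-28 - 36\right) + A{\left(-7 \right)}\right) = 54 \left(\left(-28 - 36\right) + \left(-7\right)^{2} \left(2 - 7\right)\right) = 54 \left(\left(-28 - 36\right) + 49 \left(-5\right)\right) = 54 \left(-64 - 245\right) = 54 \left(-309\right) = -16686$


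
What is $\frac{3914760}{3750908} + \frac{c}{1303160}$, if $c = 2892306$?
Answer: $\frac{1993791544431}{611004158660} \approx 3.2631$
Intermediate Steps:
$\frac{3914760}{3750908} + \frac{c}{1303160} = \frac{3914760}{3750908} + \frac{2892306}{1303160} = 3914760 \cdot \frac{1}{3750908} + 2892306 \cdot \frac{1}{1303160} = \frac{978690}{937727} + \frac{1446153}{651580} = \frac{1993791544431}{611004158660}$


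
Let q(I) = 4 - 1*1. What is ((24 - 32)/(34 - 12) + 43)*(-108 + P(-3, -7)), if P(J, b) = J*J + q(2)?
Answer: -45024/11 ≈ -4093.1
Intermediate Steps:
q(I) = 3 (q(I) = 4 - 1 = 3)
P(J, b) = 3 + J² (P(J, b) = J*J + 3 = J² + 3 = 3 + J²)
((24 - 32)/(34 - 12) + 43)*(-108 + P(-3, -7)) = ((24 - 32)/(34 - 12) + 43)*(-108 + (3 + (-3)²)) = (-8/22 + 43)*(-108 + (3 + 9)) = (-8*1/22 + 43)*(-108 + 12) = (-4/11 + 43)*(-96) = (469/11)*(-96) = -45024/11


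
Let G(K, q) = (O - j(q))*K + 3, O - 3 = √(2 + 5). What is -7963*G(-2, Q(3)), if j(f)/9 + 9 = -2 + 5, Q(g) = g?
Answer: 883893 + 15926*√7 ≈ 9.2603e+5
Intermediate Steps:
O = 3 + √7 (O = 3 + √(2 + 5) = 3 + √7 ≈ 5.6458)
j(f) = -54 (j(f) = -81 + 9*(-2 + 5) = -81 + 9*3 = -81 + 27 = -54)
G(K, q) = 3 + K*(57 + √7) (G(K, q) = ((3 + √7) - 1*(-54))*K + 3 = ((3 + √7) + 54)*K + 3 = (57 + √7)*K + 3 = K*(57 + √7) + 3 = 3 + K*(57 + √7))
-7963*G(-2, Q(3)) = -7963*(3 + 57*(-2) - 2*√7) = -7963*(3 - 114 - 2*√7) = -7963*(-111 - 2*√7) = 883893 + 15926*√7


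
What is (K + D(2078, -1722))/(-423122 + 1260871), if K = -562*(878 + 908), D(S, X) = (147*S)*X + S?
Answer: -527014106/837749 ≈ -629.08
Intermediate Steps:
D(S, X) = S + 147*S*X (D(S, X) = 147*S*X + S = S + 147*S*X)
K = -1003732 (K = -562*1786 = -1003732)
(K + D(2078, -1722))/(-423122 + 1260871) = (-1003732 + 2078*(1 + 147*(-1722)))/(-423122 + 1260871) = (-1003732 + 2078*(1 - 253134))/837749 = (-1003732 + 2078*(-253133))*(1/837749) = (-1003732 - 526010374)*(1/837749) = -527014106*1/837749 = -527014106/837749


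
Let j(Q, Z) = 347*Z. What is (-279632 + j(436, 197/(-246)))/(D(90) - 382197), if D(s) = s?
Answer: 68857831/93998322 ≈ 0.73254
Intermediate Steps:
(-279632 + j(436, 197/(-246)))/(D(90) - 382197) = (-279632 + 347*(197/(-246)))/(90 - 382197) = (-279632 + 347*(197*(-1/246)))/(-382107) = (-279632 + 347*(-197/246))*(-1/382107) = (-279632 - 68359/246)*(-1/382107) = -68857831/246*(-1/382107) = 68857831/93998322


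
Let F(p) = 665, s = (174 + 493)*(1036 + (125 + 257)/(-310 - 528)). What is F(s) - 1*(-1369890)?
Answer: 1370555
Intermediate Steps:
s = 289406631/419 (s = 667*(1036 + 382/(-838)) = 667*(1036 + 382*(-1/838)) = 667*(1036 - 191/419) = 667*(433893/419) = 289406631/419 ≈ 6.9071e+5)
F(s) - 1*(-1369890) = 665 - 1*(-1369890) = 665 + 1369890 = 1370555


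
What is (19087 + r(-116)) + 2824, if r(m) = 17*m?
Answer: 19939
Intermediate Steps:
(19087 + r(-116)) + 2824 = (19087 + 17*(-116)) + 2824 = (19087 - 1972) + 2824 = 17115 + 2824 = 19939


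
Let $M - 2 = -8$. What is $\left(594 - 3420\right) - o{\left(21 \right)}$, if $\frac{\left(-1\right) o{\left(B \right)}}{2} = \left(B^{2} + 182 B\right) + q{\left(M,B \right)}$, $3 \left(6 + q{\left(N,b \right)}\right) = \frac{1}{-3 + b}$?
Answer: $\frac{153577}{27} \approx 5688.0$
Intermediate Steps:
$M = -6$ ($M = 2 - 8 = -6$)
$q{\left(N,b \right)} = -6 + \frac{1}{3 \left(-3 + b\right)}$
$o{\left(B \right)} = - 364 B - 2 B^{2} - \frac{2 \left(55 - 18 B\right)}{3 \left(-3 + B\right)}$ ($o{\left(B \right)} = - 2 \left(\left(B^{2} + 182 B\right) + \frac{55 - 18 B}{3 \left(-3 + B\right)}\right) = - 2 \left(B^{2} + 182 B + \frac{55 - 18 B}{3 \left(-3 + B\right)}\right) = - 364 B - 2 B^{2} - \frac{2 \left(55 - 18 B\right)}{3 \left(-3 + B\right)}$)
$\left(594 - 3420\right) - o{\left(21 \right)} = \left(594 - 3420\right) - \frac{2 \left(-55 - 537 \cdot 21^{2} - 3 \cdot 21^{3} + 1656 \cdot 21\right)}{3 \left(-3 + 21\right)} = \left(594 - 3420\right) - \frac{2 \left(-55 - 236817 - 27783 + 34776\right)}{3 \cdot 18} = -2826 - \frac{2}{3} \cdot \frac{1}{18} \left(-55 - 236817 - 27783 + 34776\right) = -2826 - \frac{2}{3} \cdot \frac{1}{18} \left(-229879\right) = -2826 - - \frac{229879}{27} = -2826 + \frac{229879}{27} = \frac{153577}{27}$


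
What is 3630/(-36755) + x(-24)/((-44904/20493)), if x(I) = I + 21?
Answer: 139777275/110029768 ≈ 1.2704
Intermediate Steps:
x(I) = 21 + I
3630/(-36755) + x(-24)/((-44904/20493)) = 3630/(-36755) + (21 - 24)/((-44904/20493)) = 3630*(-1/36755) - 3/((-44904*1/20493)) = -726/7351 - 3/(-14968/6831) = -726/7351 - 3*(-6831/14968) = -726/7351 + 20493/14968 = 139777275/110029768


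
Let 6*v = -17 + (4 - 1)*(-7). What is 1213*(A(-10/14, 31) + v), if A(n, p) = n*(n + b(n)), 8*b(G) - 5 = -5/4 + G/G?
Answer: -35646431/4704 ≈ -7577.9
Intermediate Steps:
b(G) = 19/32 (b(G) = 5/8 + (-5/4 + G/G)/8 = 5/8 + (-5*¼ + 1)/8 = 5/8 + (-5/4 + 1)/8 = 5/8 + (⅛)*(-¼) = 5/8 - 1/32 = 19/32)
v = -19/3 (v = (-17 + (4 - 1)*(-7))/6 = (-17 + 3*(-7))/6 = (-17 - 21)/6 = (⅙)*(-38) = -19/3 ≈ -6.3333)
A(n, p) = n*(19/32 + n) (A(n, p) = n*(n + 19/32) = n*(19/32 + n))
1213*(A(-10/14, 31) + v) = 1213*((-10/14)*(19 + 32*(-10/14))/32 - 19/3) = 1213*((-10*1/14)*(19 + 32*(-10*1/14))/32 - 19/3) = 1213*((1/32)*(-5/7)*(19 + 32*(-5/7)) - 19/3) = 1213*((1/32)*(-5/7)*(19 - 160/7) - 19/3) = 1213*((1/32)*(-5/7)*(-27/7) - 19/3) = 1213*(135/1568 - 19/3) = 1213*(-29387/4704) = -35646431/4704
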